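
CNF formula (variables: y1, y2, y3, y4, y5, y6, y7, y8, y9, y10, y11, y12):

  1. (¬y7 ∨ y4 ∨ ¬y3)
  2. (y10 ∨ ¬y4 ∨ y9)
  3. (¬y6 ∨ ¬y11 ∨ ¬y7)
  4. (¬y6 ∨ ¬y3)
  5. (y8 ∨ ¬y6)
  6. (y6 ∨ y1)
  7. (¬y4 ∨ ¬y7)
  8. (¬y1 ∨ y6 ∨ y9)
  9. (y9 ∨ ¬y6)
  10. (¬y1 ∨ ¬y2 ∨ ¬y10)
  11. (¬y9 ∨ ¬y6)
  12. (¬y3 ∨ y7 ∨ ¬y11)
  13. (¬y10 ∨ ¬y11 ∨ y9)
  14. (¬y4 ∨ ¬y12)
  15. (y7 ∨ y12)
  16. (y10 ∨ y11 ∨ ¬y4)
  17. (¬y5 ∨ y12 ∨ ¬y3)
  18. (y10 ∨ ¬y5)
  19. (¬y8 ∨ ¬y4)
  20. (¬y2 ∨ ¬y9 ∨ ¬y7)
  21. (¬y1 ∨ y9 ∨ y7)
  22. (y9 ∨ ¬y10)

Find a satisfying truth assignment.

y2 occurs only negated in the remaining clauses — set y2 = False.
y3 occurs only negated in the remaining clauses — set y3 = False.
Try y1 = True.
Set y4 = False and propagate.
Set y5 = False and propagate.
For the remaining variables, y6 = False, y7 = True, y8 = True, y9 = True, y10 = True, y11 = False, y12 = False works.
Check each clause:
  1. (¬y3 ∨ y4 ∨ ¬y7) — ¬y3 is true.
  2. (y9 ∨ y10 ∨ ¬y4) — y9 is true.
  3. (¬y7 ∨ ¬y11 ∨ ¬y6) — ¬y6 is true.
  4. (¬y6 ∨ ¬y3) — ¬y6 is true.
  5. (y8 ∨ ¬y6) — y8 is true.
  6. (y1 ∨ y6) — y1 is true.
  7. (¬y7 ∨ ¬y4) — ¬y4 is true.
  8. (y9 ∨ y6 ∨ ¬y1) — y9 is true.
  9. (y9 ∨ ¬y6) — y9 is true.
  10. (¬y1 ∨ ¬y10 ∨ ¬y2) — ¬y2 is true.
  11. (¬y9 ∨ ¬y6) — ¬y6 is true.
  12. (¬y3 ∨ y7 ∨ ¬y11) — ¬y3 is true.
  13. (¬y10 ∨ ¬y11 ∨ y9) — y9 is true.
  14. (¬y12 ∨ ¬y4) — ¬y4 is true.
  15. (y7 ∨ y12) — y7 is true.
  16. (¬y4 ∨ y10 ∨ y11) — y10 is true.
  17. (¬y5 ∨ ¬y3 ∨ y12) — ¬y5 is true.
  18. (¬y5 ∨ y10) — y10 is true.
  19. (¬y4 ∨ ¬y8) — ¬y4 is true.
  20. (¬y7 ∨ ¬y9 ∨ ¬y2) — ¬y2 is true.
  21. (y9 ∨ y7 ∨ ¬y1) — y9 is true.
  22. (¬y10 ∨ y9) — y9 is true.

y1=T, y2=F, y3=F, y4=F, y5=F, y6=F, y7=T, y8=T, y9=T, y10=T, y11=F, y12=F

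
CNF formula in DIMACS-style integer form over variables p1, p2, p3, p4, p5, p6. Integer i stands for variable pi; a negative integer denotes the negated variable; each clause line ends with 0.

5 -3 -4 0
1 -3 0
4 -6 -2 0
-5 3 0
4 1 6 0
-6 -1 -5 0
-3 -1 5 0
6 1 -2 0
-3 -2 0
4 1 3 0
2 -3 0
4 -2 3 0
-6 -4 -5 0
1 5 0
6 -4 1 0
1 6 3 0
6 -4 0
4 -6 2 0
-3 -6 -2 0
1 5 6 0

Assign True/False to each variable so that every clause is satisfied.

p1 = 1  p2 = 0  p3 = 0  p4 = 0  p5 = 0  p6 = 0

Check each clause:
  1. (p5 | ~p4 | ~p3) — ~p3 is true.
  2. (p1 | ~p3) — p1 is true.
  3. (p4 | ~p2 | ~p6) — ~p6 is true.
  4. (~p5 | p3) — ~p5 is true.
  5. (p4 | p1 | p6) — p1 is true.
  6. (~p6 | ~p1 | ~p5) — ~p6 is true.
  7. (~p3 | p5 | ~p1) — ~p3 is true.
  8. (~p2 | p1 | p6) — p1 is true.
  9. (~p2 | ~p3) — ~p3 is true.
  10. (p4 | p1 | p3) — p1 is true.
  11. (~p3 | p2) — ~p3 is true.
  12. (p4 | p3 | ~p2) — ~p2 is true.
  13. (~p4 | ~p5 | ~p6) — ~p6 is true.
  14. (p1 | p5) — p1 is true.
  15. (p6 | ~p4 | p1) — p1 is true.
  16. (p3 | p6 | p1) — p1 is true.
  17. (p6 | ~p4) — ~p4 is true.
  18. (p4 | p2 | ~p6) — ~p6 is true.
  19. (~p2 | ~p3 | ~p6) — ~p6 is true.
  20. (p6 | p5 | p1) — p1 is true.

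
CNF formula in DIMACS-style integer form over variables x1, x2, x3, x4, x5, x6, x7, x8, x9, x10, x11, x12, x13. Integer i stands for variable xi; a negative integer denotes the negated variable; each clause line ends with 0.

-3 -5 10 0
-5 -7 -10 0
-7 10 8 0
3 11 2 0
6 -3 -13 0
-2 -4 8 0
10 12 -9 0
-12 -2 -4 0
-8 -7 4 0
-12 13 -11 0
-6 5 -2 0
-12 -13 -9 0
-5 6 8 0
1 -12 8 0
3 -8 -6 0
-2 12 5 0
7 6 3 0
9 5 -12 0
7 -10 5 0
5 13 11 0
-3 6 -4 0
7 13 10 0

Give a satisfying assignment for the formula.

x1=True, x2=True, x3=True, x4=False, x5=True, x6=True, x7=False, x8=True, x9=False, x10=True, x11=False, x12=True, x13=True

x1 occurs only positively in the remaining clauses — set x1 = True.
Branch on x2: take x2 = True.
Try x3 = True.
Set x4 = False and propagate.
The remaining clauses are satisfied by x5 = True, x6 = True, x7 = False, x8 = True, x9 = False, x10 = True, x11 = False, x12 = True, x13 = True.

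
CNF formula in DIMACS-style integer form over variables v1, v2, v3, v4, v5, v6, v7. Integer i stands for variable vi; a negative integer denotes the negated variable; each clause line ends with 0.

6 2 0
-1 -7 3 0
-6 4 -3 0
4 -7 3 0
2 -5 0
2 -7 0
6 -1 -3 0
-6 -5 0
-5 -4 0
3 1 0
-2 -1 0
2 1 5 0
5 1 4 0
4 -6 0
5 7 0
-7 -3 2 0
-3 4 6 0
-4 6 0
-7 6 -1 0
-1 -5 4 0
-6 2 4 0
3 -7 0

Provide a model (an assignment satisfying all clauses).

v1=False, v2=True, v3=True, v4=True, v5=False, v6=True, v7=True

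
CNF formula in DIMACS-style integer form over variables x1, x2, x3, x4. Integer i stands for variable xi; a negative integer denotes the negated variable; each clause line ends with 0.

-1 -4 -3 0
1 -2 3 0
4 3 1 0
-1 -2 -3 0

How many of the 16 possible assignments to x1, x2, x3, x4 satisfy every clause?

10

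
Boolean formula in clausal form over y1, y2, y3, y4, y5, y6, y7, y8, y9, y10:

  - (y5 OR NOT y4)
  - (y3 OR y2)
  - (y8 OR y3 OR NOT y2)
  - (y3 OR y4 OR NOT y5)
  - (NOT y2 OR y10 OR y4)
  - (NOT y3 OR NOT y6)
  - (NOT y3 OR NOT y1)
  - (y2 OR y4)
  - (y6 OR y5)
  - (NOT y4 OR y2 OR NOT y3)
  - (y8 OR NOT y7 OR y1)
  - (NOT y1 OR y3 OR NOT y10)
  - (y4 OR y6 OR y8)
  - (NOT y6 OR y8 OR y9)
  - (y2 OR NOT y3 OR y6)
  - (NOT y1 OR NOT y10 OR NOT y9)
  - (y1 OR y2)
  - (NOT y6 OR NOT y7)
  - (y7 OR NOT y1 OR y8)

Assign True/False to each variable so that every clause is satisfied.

y1 = F  y2 = T  y3 = T  y4 = T  y5 = T  y6 = F  y7 = T  y8 = T  y9 = F  y10 = F

Check each clause:
  1. (NOT y4 OR y5) — y5 is true.
  2. (y2 OR y3) — y2 is true.
  3. (y8 OR NOT y2 OR y3) — y8 is true.
  4. (y3 OR NOT y5 OR y4) — y3 is true.
  5. (y10 OR NOT y2 OR y4) — y4 is true.
  6. (NOT y3 OR NOT y6) — NOT y6 is true.
  7. (NOT y1 OR NOT y3) — NOT y1 is true.
  8. (y4 OR y2) — y2 is true.
  9. (y6 OR y5) — y5 is true.
  10. (NOT y4 OR NOT y3 OR y2) — y2 is true.
  11. (y8 OR y1 OR NOT y7) — y8 is true.
  12. (NOT y1 OR NOT y10 OR y3) — y3 is true.
  13. (y8 OR y4 OR y6) — y8 is true.
  14. (y8 OR NOT y6 OR y9) — y8 is true.
  15. (NOT y3 OR y2 OR y6) — y2 is true.
  16. (NOT y1 OR NOT y9 OR NOT y10) — NOT y9 is true.
  17. (y2 OR y1) — y2 is true.
  18. (NOT y6 OR NOT y7) — NOT y6 is true.
  19. (y7 OR y8 OR NOT y1) — y8 is true.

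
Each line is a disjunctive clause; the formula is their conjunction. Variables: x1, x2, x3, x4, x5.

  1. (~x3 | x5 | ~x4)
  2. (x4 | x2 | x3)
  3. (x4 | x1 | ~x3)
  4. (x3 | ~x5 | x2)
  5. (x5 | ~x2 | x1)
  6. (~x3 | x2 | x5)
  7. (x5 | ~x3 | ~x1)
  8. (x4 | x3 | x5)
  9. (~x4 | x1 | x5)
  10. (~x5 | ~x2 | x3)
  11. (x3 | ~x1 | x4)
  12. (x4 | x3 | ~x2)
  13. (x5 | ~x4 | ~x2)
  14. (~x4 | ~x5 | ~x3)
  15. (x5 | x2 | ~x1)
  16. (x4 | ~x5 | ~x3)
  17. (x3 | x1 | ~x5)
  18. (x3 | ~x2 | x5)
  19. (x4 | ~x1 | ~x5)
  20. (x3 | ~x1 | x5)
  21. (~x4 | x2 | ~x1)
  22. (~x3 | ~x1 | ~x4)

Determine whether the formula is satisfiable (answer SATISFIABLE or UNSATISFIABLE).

UNSATISFIABLE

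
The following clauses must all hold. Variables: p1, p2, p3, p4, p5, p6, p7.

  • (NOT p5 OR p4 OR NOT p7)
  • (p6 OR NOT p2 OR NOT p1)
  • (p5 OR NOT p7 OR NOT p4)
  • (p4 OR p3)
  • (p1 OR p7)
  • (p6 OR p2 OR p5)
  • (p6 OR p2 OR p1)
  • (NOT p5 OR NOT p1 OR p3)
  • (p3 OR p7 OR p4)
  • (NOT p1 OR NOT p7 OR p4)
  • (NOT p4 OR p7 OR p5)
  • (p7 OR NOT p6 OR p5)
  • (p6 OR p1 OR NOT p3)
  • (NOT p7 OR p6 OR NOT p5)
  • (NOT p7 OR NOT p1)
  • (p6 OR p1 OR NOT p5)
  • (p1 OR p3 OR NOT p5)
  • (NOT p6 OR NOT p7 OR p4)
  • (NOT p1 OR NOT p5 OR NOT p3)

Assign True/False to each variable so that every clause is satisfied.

p1 = 0, p2 = 1, p3 = 1, p4 = 1, p5 = 1, p6 = 1, p7 = 1

Check each clause:
  1. (NOT p5 OR NOT p7 OR p4) — p4 is true.
  2. (NOT p2 OR NOT p1 OR p6) — p6 is true.
  3. (NOT p4 OR p5 OR NOT p7) — p5 is true.
  4. (p3 OR p4) — p3 is true.
  5. (p1 OR p7) — p7 is true.
  6. (p5 OR p2 OR p6) — p2 is true.
  7. (p2 OR p6 OR p1) — p2 is true.
  8. (NOT p1 OR p3 OR NOT p5) — p3 is true.
  9. (p4 OR p7 OR p3) — p3 is true.
  10. (NOT p7 OR p4 OR NOT p1) — p4 is true.
  11. (NOT p4 OR p7 OR p5) — p5 is true.
  12. (NOT p6 OR p5 OR p7) — p5 is true.
  13. (NOT p3 OR p6 OR p1) — p6 is true.
  14. (p6 OR NOT p5 OR NOT p7) — p6 is true.
  15. (NOT p1 OR NOT p7) — NOT p1 is true.
  16. (p1 OR p6 OR NOT p5) — p6 is true.
  17. (p3 OR NOT p5 OR p1) — p3 is true.
  18. (NOT p6 OR NOT p7 OR p4) — p4 is true.
  19. (NOT p5 OR NOT p1 OR NOT p3) — NOT p1 is true.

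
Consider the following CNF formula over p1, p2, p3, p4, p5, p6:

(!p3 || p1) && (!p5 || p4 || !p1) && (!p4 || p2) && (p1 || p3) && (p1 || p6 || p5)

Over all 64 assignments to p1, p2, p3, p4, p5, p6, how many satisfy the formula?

Split on p1, then p3.
  p1=T, p3=T: p6 free; 4 ways for (p2,p4,p5) × 2^1 = 8.
  p1=T, p3=F: p6 free; 4 ways for (p2,p4,p5) × 2^1 = 8.
  p1=F, p3=T: a clause becomes empty — 0.
  p1=F, p3=F: a clause becomes empty — 0.
Total: 8 + 8 + 0 + 0 = 16.

16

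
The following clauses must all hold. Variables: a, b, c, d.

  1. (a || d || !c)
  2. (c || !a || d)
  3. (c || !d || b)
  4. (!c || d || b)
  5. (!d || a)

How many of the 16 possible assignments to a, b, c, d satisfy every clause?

The models are:
  a=0 b=0 c=0 d=0
  a=0 b=1 c=0 d=0
  a=1 b=0 c=1 d=1
  a=1 b=1 c=0 d=1
  a=1 b=1 c=1 d=0
  a=1 b=1 c=1 d=1
Count: 6.

6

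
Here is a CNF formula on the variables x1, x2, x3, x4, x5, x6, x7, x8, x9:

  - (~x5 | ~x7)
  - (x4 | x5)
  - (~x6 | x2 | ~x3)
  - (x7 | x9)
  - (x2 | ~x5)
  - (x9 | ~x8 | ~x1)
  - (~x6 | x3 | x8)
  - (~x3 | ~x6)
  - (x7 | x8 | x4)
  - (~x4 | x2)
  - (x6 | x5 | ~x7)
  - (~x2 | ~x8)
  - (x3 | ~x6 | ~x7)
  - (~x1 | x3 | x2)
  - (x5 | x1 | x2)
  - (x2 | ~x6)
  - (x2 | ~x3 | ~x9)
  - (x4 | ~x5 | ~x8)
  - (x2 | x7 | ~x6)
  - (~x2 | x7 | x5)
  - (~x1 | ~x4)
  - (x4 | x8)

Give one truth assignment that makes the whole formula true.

Set x1 = False and propagate.
Set x2 = True and propagate.
  then x8 is forced to False.
  then x4 is forced to True.
For the remaining variables, x3 = False, x5 = True, x6 = False, x7 = False, x9 = True works.

x1 = F  x2 = T  x3 = F  x4 = T  x5 = T  x6 = F  x7 = F  x8 = F  x9 = T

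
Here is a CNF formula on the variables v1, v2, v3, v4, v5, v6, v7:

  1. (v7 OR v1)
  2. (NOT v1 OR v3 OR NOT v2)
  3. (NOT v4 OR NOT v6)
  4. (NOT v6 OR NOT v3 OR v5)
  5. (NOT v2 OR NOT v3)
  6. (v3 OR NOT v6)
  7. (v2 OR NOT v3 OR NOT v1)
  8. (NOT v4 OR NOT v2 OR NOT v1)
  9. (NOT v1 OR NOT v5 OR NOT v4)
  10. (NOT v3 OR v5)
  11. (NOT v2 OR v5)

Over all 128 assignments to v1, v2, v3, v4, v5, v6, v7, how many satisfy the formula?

Case analysis on v3 and v1:
  v3=T, v1=T: a clause becomes empty — 0.
  v3=T, v1=F: remaining (v2,v4,v5,v6,v7) ∈ {(F,F,T,F,T); (F,F,T,T,T); (F,T,T,F,T)} — 3.
  v3=F, v1=T: v7 free; 3 ways for (v2,v4,v5,v6) × 2^1 = 6.
  v3=F, v1=F: v4 free; 3 ways for (v2,v5,v6,v7) × 2^1 = 6.
Total: 0 + 3 + 6 + 6 = 15.

15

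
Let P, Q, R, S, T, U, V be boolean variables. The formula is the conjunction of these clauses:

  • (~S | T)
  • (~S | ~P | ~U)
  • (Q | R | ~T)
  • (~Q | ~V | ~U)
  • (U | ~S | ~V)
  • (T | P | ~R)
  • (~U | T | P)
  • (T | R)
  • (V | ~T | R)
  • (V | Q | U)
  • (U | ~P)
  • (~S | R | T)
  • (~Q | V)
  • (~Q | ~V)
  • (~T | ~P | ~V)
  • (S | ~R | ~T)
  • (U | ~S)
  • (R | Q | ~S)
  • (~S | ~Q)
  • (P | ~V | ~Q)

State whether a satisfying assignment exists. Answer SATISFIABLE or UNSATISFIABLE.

Branch on P: take P = False.
Set Q = False and propagate.
Try R = True.
  then T is forced to True.
  then S is forced to True.
  then U is forced to True.
V is now unconstrained; take V = True.
So P=False, Q=False, R=True, S=True, T=True, U=True, V=True is a satisfying assignment.

SATISFIABLE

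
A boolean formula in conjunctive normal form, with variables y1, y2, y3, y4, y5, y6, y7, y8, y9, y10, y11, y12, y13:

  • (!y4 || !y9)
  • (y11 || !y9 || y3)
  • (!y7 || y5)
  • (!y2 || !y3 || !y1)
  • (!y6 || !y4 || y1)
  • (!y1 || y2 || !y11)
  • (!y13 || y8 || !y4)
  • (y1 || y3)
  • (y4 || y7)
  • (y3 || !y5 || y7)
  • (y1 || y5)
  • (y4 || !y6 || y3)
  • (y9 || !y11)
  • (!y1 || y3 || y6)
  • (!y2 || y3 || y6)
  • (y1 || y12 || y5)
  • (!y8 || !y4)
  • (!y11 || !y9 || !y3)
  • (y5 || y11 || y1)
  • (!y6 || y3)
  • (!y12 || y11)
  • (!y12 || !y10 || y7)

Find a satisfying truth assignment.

y1 = 0, y2 = 1, y3 = 1, y4 = 0, y5 = 1, y6 = 1, y7 = 1, y8 = 0, y9 = 1, y10 = 1, y11 = 0, y12 = 0, y13 = 0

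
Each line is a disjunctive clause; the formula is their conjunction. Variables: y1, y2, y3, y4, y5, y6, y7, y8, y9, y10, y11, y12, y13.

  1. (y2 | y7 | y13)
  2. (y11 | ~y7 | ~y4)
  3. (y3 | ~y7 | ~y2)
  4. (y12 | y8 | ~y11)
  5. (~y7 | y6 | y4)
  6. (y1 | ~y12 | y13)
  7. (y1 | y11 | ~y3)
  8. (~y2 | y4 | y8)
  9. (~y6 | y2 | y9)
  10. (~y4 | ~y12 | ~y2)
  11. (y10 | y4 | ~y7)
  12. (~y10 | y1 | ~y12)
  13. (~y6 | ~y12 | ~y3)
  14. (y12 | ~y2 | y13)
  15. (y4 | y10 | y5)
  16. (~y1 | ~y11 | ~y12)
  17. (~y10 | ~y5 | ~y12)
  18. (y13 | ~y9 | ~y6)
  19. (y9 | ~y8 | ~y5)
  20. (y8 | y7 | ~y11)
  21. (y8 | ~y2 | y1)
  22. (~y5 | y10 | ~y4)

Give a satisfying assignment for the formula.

Pure literal: y13 appears only positively; assign y13 = True.
Try y1 = True.
Try y2 = True.
For the remaining variables, y3 = True, y4 = True, y5 = False, y6 = False, y7 = False, y8 = True, y9 = True, y10 = True, y11 = True, y12 = False works.
Check each clause:
  1. (y13 | y7 | y2) — y2 is true.
  2. (~y7 | ~y4 | y11) — ~y7 is true.
  3. (~y2 | y3 | ~y7) — ~y7 is true.
  4. (y8 | y12 | ~y11) — y8 is true.
  5. (y4 | ~y7 | y6) — ~y7 is true.
  6. (y13 | y1 | ~y12) — y1 is true.
  7. (y11 | y1 | ~y3) — y1 is true.
  8. (y4 | ~y2 | y8) — y8 is true.
  9. (~y6 | y2 | y9) — y9 is true.
  10. (~y2 | ~y4 | ~y12) — ~y12 is true.
  11. (~y7 | y4 | y10) — ~y7 is true.
  12. (~y12 | ~y10 | y1) — y1 is true.
  13. (~y3 | ~y12 | ~y6) — ~y6 is true.
  14. (y12 | y13 | ~y2) — y13 is true.
  15. (y10 | y4 | y5) — y10 is true.
  16. (~y1 | ~y12 | ~y11) — ~y12 is true.
  17. (~y12 | ~y5 | ~y10) — ~y5 is true.
  18. (~y6 | ~y9 | y13) — ~y6 is true.
  19. (~y5 | y9 | ~y8) — y9 is true.
  20. (y7 | y8 | ~y11) — y8 is true.
  21. (y8 | y1 | ~y2) — y8 is true.
  22. (~y4 | ~y5 | y10) — y10 is true.

y1=T, y2=T, y3=T, y4=T, y5=F, y6=F, y7=F, y8=T, y9=T, y10=T, y11=T, y12=F, y13=T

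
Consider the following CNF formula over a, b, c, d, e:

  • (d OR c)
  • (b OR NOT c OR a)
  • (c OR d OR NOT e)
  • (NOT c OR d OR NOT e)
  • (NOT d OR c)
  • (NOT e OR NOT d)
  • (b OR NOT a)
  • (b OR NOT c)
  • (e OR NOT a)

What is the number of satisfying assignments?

The models are:
  a=F b=T c=T d=F e=F
  a=F b=T c=T d=T e=F
Count: 2.

2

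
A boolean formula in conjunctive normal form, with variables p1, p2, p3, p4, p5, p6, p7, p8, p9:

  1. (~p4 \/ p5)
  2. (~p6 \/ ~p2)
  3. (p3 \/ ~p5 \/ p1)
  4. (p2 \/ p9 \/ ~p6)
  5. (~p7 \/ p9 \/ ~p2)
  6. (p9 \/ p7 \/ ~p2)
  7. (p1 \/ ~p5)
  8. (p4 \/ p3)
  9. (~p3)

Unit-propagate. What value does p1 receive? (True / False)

True

(~p3) stands alone — p3 = False.
From (p3 \/ p4) and p3 = False: p4 = True.
From (~p4 \/ p5) and p4 = True: p5 = True.
In (~p5 \/ p3 \/ p1), p3, ~p5 are now false; p1 must hold, so p1 = True.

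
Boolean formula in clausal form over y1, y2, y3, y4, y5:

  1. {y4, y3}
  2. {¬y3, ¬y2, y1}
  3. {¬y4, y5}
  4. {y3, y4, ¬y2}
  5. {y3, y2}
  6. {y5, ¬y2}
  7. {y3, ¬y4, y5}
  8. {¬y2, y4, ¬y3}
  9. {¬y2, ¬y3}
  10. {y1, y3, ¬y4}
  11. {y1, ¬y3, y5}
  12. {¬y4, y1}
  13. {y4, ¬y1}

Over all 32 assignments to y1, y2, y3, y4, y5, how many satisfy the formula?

3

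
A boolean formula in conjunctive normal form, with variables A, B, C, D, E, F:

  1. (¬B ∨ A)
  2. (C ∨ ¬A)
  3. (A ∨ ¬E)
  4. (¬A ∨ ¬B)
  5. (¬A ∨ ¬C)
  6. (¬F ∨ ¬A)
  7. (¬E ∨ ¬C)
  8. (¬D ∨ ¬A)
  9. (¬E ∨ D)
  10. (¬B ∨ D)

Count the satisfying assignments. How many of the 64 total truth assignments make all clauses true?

8

Case analysis on A and B:
  A=1, B=1: a clause becomes empty — 0.
  A=1, B=0: a clause becomes empty — 0.
  A=0, B=1: a clause becomes empty — 0.
  A=0, B=0: forces E=0; C, D, F free → 2^3 = 8.
Total: 0 + 0 + 0 + 8 = 8.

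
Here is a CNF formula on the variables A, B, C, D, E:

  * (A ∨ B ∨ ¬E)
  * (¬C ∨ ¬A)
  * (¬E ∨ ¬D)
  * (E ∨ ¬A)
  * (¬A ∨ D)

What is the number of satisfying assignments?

10

Split on A, then E.
  A=T, E=T: a clause becomes empty — 0.
  A=T, E=F: a clause becomes empty — 0.
  A=F, E=T: remaining (B,C,D) ∈ {(T,F,F); (T,T,F)} — 2.
  A=F, E=F: B, C, D free → 2^3 = 8.
Total: 0 + 0 + 2 + 8 = 10.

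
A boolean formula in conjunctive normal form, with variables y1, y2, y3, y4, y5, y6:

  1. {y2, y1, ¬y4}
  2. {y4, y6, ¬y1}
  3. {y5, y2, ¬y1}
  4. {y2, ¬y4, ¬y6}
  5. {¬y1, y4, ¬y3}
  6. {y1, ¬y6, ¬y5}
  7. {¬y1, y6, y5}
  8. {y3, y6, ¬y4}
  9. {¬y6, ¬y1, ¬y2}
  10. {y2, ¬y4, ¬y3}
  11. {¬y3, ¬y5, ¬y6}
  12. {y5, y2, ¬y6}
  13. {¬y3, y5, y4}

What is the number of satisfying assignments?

13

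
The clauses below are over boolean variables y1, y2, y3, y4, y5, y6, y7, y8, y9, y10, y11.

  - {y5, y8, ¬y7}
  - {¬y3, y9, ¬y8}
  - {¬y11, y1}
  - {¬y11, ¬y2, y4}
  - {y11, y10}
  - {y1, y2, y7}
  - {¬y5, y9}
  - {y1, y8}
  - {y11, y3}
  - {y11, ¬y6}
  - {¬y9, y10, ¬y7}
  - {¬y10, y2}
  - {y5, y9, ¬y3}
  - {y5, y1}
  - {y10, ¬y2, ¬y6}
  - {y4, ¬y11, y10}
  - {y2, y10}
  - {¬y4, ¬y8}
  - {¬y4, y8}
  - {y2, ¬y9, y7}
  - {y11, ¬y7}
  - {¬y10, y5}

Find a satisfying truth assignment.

y1=F, y2=T, y3=T, y4=F, y5=T, y6=F, y7=F, y8=T, y9=T, y10=T, y11=F

y6 occurs only negated in the remaining clauses — set y6 = False.
Try y1 = False.
  then y11 is forced to False.
  then y10 is forced to True.
  then y8 is forced to True.
  then y3 is forced to True.
  then y9 is forced to True.
  then y2 is forced to True.
  then y5 is forced to True.
  then y4 is forced to False.
  then y7 is forced to False.
Every clause has at least one true literal under this assignment.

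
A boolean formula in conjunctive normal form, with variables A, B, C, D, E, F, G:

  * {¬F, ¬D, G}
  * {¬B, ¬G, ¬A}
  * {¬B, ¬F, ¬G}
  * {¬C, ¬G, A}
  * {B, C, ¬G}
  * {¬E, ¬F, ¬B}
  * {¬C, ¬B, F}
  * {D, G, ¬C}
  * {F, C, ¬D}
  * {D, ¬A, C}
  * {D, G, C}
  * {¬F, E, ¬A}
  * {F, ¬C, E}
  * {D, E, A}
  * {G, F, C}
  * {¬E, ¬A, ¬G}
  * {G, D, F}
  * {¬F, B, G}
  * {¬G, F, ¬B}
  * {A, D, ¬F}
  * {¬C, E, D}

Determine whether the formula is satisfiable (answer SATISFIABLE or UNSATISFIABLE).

Branch on A: take A = False.
Set B = False and propagate.
For the remaining variables, C = True, D = True, E = True, F = False, G = False works.
So A=False, B=False, C=True, D=True, E=True, F=False, G=False is a satisfying assignment.

SATISFIABLE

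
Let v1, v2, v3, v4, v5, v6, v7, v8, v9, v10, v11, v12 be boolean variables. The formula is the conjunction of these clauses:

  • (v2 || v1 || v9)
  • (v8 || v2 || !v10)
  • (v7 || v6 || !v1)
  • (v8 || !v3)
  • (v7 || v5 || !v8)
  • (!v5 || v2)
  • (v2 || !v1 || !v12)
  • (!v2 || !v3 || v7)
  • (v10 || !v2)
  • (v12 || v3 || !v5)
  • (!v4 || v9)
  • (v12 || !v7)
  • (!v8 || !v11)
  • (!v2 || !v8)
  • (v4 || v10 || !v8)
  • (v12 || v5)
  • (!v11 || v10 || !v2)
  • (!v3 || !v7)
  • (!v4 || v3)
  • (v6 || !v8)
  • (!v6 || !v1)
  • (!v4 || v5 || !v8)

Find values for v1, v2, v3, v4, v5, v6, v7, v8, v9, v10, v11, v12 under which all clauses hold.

v1=False, v2=False, v3=False, v4=False, v5=False, v6=True, v7=False, v8=False, v9=True, v10=False, v11=True, v12=True

v9 occurs only positively in the remaining clauses — set v9 = True.
Branch on v1: take v1 = False.
Branch on v2: take v2 = False.
  then v5 is forced to False.
  then v12 is forced to True.
Try v3 = False.
  then v4 is forced to False.
The remaining clauses are satisfied by v6 = True, v7 = False, v8 = False, v10 = False, v11 = True.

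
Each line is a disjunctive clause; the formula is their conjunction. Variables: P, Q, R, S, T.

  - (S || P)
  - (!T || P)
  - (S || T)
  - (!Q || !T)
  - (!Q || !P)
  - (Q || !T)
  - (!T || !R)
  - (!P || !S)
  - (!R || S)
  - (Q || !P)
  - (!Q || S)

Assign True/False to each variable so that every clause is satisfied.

P = 0, Q = 1, R = 1, S = 1, T = 0

Try P = False.
  then S is forced to True.
  then T is forced to False.
Q, R are now unconstrained; take Q = True, R = True.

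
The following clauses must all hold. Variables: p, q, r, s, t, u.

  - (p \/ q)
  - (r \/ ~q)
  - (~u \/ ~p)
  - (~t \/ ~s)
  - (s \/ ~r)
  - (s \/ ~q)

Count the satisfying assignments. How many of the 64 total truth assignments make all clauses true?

7

Satisfying assignments:
  p=0 q=1 r=1 s=1 t=0 u=0
  p=0 q=1 r=1 s=1 t=0 u=1
  p=1 q=0 r=0 s=0 t=0 u=0
  p=1 q=0 r=0 s=0 t=1 u=0
  p=1 q=0 r=0 s=1 t=0 u=0
  p=1 q=0 r=1 s=1 t=0 u=0
  p=1 q=1 r=1 s=1 t=0 u=0
That's 7 in total.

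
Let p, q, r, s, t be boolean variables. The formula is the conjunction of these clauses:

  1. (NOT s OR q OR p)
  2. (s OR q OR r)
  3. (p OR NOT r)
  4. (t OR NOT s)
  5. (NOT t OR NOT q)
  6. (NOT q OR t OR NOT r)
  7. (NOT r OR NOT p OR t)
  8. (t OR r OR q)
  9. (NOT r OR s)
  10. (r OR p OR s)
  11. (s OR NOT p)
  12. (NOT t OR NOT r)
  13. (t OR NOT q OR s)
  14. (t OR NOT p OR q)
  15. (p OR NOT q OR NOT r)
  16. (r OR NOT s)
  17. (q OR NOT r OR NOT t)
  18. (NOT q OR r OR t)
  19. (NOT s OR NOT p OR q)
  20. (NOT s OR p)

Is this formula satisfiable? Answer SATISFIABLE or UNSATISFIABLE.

UNSATISFIABLE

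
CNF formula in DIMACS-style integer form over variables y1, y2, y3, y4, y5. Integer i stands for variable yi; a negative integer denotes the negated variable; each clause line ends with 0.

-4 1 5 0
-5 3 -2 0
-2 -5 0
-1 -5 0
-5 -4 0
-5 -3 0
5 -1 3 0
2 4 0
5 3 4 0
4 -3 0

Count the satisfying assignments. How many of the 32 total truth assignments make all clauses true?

The models are:
  y1=T y2=F y3=T y4=T y5=F
  y1=T y2=T y3=T y4=T y5=F
Count: 2.

2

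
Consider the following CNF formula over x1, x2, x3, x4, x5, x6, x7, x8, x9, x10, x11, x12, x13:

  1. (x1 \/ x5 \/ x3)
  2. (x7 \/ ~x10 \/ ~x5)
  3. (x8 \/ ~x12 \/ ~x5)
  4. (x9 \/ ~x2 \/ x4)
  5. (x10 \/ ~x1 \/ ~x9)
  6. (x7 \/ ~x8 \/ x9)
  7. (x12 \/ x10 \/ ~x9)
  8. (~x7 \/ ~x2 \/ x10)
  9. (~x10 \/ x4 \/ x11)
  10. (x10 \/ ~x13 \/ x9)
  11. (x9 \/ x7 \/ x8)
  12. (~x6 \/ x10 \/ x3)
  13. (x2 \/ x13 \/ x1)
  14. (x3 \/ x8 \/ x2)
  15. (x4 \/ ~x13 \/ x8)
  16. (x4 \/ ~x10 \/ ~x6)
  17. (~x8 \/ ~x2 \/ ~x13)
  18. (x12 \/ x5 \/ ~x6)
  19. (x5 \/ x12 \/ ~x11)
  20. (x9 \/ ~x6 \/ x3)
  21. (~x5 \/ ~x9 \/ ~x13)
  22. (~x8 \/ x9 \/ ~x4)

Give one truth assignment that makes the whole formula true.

x1=F, x2=T, x3=T, x4=T, x5=F, x6=F, x7=T, x8=F, x9=F, x10=T, x11=F, x12=T, x13=T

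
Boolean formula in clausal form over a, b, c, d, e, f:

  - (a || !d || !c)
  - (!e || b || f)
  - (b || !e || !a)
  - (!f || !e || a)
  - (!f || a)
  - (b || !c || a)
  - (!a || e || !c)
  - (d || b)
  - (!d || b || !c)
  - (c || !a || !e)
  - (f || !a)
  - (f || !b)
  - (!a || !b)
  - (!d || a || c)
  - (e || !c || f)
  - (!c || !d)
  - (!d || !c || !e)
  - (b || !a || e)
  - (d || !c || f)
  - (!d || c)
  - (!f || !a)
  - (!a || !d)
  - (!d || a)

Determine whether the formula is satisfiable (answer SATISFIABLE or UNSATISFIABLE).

UNSATISFIABLE

a = True:
  propagation gives f=True; an empty clause results — contradiction.
a = False:
  propagation gives f=False, b=False, e=False, c=False; an empty clause results — contradiction.
Every branch closes, so no satisfying assignment exists.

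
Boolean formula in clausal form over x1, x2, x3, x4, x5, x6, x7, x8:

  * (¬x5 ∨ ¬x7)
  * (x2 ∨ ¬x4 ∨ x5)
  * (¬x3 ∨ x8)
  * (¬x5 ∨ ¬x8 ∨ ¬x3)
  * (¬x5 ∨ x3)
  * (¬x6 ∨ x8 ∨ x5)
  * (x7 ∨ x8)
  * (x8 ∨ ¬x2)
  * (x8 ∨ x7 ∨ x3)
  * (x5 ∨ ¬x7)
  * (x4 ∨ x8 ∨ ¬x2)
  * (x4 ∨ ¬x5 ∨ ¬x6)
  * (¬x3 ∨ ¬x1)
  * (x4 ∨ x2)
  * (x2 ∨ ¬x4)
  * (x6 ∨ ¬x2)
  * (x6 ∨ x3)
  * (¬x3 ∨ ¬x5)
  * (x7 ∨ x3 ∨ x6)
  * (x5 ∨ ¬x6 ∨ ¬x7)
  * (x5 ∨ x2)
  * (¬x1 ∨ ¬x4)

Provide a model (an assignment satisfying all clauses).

Pure literal: x1 appears only negated; assign x1 = False.
Set x2 = True and propagate.
  then x8 is forced to True.
  then x6 is forced to True.
The remaining clauses are satisfied by x3 = False, x4 = False, x5 = False, x7 = False.

x1 = 0, x2 = 1, x3 = 0, x4 = 0, x5 = 0, x6 = 1, x7 = 0, x8 = 1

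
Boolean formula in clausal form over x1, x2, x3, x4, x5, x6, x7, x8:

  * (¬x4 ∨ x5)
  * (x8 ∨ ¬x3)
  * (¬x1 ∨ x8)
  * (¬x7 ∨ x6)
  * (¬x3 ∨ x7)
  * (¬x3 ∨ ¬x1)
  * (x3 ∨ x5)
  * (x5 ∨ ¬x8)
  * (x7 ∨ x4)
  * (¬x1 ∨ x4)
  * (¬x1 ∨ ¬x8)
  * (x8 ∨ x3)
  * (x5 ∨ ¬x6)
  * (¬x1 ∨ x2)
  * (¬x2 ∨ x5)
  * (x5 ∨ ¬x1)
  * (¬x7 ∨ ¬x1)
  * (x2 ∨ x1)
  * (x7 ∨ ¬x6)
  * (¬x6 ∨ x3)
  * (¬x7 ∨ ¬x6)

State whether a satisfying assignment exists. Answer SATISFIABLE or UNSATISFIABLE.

x5 occurs only positively in the remaining clauses — set x5 = True.
Set x1 = False and propagate.
  then x2 is forced to True.
For the remaining variables, x3 = False, x4 = True, x6 = False, x7 = False, x8 = True works.
So x1=F, x2=T, x3=F, x4=T, x5=T, x6=F, x7=F, x8=T is a satisfying assignment.

SATISFIABLE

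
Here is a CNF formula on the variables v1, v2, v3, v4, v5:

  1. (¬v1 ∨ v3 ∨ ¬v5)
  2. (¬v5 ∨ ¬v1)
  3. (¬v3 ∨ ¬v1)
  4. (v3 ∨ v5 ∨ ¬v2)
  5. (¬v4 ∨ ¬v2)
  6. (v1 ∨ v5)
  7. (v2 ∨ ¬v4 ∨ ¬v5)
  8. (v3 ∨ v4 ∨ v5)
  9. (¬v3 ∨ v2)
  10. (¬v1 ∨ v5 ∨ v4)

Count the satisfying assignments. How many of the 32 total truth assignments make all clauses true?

4

Satisfying assignments:
  v1=0 v2=0 v3=0 v4=0 v5=1
  v1=0 v2=1 v3=0 v4=0 v5=1
  v1=0 v2=1 v3=1 v4=0 v5=1
  v1=1 v2=0 v3=0 v4=1 v5=0
That's 4 in total.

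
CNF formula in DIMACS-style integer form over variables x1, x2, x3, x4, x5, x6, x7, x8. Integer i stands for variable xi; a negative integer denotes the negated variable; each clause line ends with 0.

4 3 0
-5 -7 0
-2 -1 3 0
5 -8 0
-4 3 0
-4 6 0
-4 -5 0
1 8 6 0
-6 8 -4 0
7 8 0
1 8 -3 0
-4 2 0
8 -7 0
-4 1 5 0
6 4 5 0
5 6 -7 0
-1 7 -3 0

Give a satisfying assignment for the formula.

x1=0, x2=1, x3=1, x4=0, x5=1, x6=0, x7=0, x8=1

Try x1 = False.
For the remaining variables, x2 = True, x3 = True, x4 = False, x5 = True, x6 = False, x7 = False, x8 = True works.
Every clause has at least one true literal under this assignment.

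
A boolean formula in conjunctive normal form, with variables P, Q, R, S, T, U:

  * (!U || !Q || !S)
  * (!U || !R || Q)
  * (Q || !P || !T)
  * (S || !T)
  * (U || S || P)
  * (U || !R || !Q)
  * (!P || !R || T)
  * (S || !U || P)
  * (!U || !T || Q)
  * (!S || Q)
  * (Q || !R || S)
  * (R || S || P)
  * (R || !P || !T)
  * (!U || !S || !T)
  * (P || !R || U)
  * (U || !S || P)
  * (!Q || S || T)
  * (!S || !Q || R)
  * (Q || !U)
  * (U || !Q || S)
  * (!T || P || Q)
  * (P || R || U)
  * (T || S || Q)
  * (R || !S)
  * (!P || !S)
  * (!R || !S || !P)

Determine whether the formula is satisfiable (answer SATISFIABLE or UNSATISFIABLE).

UNSATISFIABLE

S = True:
  propagation gives Q=True, U=False, R=False; an empty clause results — contradiction.
S = False:
  propagation gives T=False, Q=False; an empty clause results — contradiction.
Every branch closes, so no satisfying assignment exists.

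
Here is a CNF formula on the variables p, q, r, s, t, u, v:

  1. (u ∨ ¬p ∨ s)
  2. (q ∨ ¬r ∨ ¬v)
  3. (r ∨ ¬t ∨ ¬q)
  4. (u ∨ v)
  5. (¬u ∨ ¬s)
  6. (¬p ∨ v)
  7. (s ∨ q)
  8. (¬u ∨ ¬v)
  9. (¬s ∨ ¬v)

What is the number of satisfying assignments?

Satisfying assignments:
  p=0 q=1 r=0 s=0 t=0 u=0 v=1
  p=0 q=1 r=0 s=0 t=0 u=1 v=0
  p=0 q=1 r=1 s=0 t=0 u=0 v=1
  p=0 q=1 r=1 s=0 t=0 u=1 v=0
  p=0 q=1 r=1 s=0 t=1 u=0 v=1
  p=0 q=1 r=1 s=0 t=1 u=1 v=0
Count: 6.

6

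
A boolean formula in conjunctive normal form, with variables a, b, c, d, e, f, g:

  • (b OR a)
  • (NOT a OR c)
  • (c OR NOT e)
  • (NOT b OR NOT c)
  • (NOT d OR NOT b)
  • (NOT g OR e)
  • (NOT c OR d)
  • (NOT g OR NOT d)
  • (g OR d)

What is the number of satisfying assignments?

4

The models are:
  a=1 b=0 c=1 d=1 e=0 f=0 g=0
  a=1 b=0 c=1 d=1 e=0 f=1 g=0
  a=1 b=0 c=1 d=1 e=1 f=0 g=0
  a=1 b=0 c=1 d=1 e=1 f=1 g=0
That's 4 in total.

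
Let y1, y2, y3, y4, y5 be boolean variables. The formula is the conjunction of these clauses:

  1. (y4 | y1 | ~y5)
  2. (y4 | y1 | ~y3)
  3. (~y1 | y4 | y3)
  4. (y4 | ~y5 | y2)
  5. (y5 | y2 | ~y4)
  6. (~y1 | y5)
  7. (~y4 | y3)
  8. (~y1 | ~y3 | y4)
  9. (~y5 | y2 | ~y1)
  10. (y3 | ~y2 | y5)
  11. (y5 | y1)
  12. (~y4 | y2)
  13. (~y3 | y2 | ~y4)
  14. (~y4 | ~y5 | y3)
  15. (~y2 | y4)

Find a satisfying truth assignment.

Branch on y1: take y1 = True.
  then y5 is forced to True.
  then y2 is forced to True.
  then y4 is forced to True.
  then y3 is forced to True.
Every clause has at least one true literal under this assignment.

y1 = T, y2 = T, y3 = T, y4 = T, y5 = T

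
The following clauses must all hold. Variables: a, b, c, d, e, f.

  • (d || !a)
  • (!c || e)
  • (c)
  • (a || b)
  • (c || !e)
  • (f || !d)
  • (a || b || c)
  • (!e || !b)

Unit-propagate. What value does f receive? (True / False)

Unit clause (c) sets c = True.
(!c || e): since c = True, the clause reduces to (e). e = True.
In (!e || !b), !e is now false; !b must hold, so b = False.
From (a || b) and b = False: a = True.
(d || !a) with a = True leaves only d, so d = True.
In (!d || f), !d is now false; f must hold, so f = True.

True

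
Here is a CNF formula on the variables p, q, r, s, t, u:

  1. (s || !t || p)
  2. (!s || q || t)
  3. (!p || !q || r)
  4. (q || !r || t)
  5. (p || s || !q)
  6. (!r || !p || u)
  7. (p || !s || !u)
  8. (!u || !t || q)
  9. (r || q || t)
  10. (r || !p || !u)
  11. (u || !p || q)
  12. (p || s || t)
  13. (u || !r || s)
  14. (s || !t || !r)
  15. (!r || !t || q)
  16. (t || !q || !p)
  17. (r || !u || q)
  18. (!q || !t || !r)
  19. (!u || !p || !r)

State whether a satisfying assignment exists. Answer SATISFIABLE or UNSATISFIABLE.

Branch on p: take p = False.
Try q = True.
  then s is forced to True.
  then u is forced to False.
Branch on r: take r = False.
t is now unconstrained; take t = True.
So p=F  q=T  r=F  s=T  t=T  u=F is a satisfying assignment.

SATISFIABLE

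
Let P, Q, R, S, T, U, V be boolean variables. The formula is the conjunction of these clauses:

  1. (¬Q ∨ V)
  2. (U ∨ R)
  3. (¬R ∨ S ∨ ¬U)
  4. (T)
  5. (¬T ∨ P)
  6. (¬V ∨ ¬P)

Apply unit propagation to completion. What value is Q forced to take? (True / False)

(T) is a unit clause: T = True.
In (¬T ∨ P), ¬T is now false; P must hold, so P = True.
From (¬P ∨ ¬V) and P = True: V = False.
(¬Q ∨ V): since V = False, the clause reduces to (¬Q). Q = False.

False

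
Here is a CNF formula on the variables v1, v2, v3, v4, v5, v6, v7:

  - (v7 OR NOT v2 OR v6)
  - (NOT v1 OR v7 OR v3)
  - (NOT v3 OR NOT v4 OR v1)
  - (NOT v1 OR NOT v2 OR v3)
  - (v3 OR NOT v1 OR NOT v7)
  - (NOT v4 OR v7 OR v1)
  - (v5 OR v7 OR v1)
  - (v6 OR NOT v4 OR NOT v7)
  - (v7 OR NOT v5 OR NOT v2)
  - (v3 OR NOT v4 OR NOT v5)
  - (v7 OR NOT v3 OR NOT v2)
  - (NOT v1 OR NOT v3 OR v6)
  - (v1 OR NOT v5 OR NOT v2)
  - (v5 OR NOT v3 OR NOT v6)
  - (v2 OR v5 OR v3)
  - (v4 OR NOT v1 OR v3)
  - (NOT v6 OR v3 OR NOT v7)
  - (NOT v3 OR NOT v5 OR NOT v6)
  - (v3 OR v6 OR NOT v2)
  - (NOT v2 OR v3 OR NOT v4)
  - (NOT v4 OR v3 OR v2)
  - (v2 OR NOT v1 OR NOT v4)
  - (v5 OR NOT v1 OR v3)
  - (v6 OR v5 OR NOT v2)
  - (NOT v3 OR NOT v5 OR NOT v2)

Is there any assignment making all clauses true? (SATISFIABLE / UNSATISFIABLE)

SATISFIABLE

Branch on v1: take v1 = False.
The remaining clauses are satisfied by v2 = False, v3 = True, v4 = False, v5 = False, v6 = False, v7 = True.
So v1 = F  v2 = F  v3 = T  v4 = F  v5 = F  v6 = F  v7 = T is a satisfying assignment.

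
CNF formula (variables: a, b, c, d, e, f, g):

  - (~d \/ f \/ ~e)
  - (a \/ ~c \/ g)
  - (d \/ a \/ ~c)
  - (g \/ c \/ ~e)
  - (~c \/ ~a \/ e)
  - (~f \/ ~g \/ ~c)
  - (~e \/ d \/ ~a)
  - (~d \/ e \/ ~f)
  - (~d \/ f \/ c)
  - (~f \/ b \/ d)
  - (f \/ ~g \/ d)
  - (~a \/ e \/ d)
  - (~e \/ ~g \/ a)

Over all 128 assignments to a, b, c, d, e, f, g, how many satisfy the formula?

10

Case analysis on d and e:
  d=1, e=1: remaining (a,b,c,f,g) ∈ {(1,0,0,1,1); (1,0,1,1,0); (1,1,0,1,1); (1,1,1,1,0)} — 4.
  d=1, e=0: remaining (a,b,c,f,g) ∈ {(0,0,1,0,1); (0,1,1,0,1)} — 2.
  d=0, e=1: a clause becomes empty — 0.
  d=0, e=0: remaining (a,b,c,f,g) ∈ {(0,0,0,0,0); (0,1,0,0,0); (0,1,0,1,0); (0,1,0,1,1)} — 4.
Total: 4 + 2 + 0 + 4 = 10.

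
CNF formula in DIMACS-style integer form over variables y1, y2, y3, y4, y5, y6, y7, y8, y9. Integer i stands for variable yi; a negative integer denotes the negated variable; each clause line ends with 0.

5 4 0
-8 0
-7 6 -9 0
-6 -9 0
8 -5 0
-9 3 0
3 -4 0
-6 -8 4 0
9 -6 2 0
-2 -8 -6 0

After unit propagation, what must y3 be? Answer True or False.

True

(~y8) is a unit clause: y8 = False.
From (y8 \/ ~y5) and y8 = False: y5 = False.
In (y5 \/ y4), y5 is now false; y4 must hold, so y4 = True.
(~y4 \/ y3): since y4 = True, the clause reduces to (y3). y3 = True.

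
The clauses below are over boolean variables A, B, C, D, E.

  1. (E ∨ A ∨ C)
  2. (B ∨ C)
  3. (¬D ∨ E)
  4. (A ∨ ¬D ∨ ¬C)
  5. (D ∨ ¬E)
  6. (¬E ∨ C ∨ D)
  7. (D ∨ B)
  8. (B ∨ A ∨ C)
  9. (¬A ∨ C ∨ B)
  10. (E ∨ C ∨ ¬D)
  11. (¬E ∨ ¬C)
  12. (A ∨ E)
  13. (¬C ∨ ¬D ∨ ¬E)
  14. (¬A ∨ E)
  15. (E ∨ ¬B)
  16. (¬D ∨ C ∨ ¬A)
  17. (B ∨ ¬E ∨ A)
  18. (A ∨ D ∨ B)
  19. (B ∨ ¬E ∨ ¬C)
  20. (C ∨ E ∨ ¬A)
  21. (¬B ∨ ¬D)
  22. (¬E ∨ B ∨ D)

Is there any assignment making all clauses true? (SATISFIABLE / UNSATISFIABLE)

E = True:
  propagation gives D=True, C=False, B=True; an empty clause results — contradiction.
E = False:
  propagation gives D=False, B=True; an empty clause results — contradiction.
Every branch closes, so no satisfying assignment exists.

UNSATISFIABLE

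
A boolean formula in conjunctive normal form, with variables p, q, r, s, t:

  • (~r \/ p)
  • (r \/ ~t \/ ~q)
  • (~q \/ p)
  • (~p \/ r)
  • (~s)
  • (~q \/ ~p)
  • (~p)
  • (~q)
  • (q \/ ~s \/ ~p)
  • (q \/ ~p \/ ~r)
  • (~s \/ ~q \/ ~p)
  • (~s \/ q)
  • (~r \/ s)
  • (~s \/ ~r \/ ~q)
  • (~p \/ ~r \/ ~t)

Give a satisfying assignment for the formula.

p = 0, q = 0, r = 0, s = 0, t = 1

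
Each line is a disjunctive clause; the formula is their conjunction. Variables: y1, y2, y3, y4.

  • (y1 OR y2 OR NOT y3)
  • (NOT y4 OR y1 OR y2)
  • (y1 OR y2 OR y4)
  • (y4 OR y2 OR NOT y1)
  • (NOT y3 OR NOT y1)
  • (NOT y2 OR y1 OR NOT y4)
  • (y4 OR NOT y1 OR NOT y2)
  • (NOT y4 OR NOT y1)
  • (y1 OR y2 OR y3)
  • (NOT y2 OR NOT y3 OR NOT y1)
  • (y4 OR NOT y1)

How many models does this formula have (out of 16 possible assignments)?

2

Satisfying assignments:
  y1=0 y2=1 y3=0 y4=0
  y1=0 y2=1 y3=1 y4=0
Count: 2.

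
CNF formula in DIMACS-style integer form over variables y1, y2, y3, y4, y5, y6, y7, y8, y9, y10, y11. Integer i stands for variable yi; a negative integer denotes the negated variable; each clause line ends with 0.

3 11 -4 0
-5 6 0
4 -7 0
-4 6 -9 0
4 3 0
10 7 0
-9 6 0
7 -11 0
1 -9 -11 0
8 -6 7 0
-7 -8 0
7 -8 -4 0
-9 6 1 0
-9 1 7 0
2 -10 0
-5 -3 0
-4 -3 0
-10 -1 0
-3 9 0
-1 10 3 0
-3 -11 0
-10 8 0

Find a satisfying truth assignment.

y1=False, y2=True, y3=False, y4=True, y5=False, y6=False, y7=True, y8=False, y9=False, y10=False, y11=True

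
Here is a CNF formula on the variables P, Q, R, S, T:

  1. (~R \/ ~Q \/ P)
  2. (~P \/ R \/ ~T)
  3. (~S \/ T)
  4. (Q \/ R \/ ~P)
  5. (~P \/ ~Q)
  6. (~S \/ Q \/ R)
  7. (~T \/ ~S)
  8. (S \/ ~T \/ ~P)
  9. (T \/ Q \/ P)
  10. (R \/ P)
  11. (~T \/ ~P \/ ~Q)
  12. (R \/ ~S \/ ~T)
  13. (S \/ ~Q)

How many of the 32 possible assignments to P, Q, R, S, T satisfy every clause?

2

The models are:
  P=0 Q=0 R=1 S=0 T=1
  P=1 Q=0 R=1 S=0 T=0
That's 2 in total.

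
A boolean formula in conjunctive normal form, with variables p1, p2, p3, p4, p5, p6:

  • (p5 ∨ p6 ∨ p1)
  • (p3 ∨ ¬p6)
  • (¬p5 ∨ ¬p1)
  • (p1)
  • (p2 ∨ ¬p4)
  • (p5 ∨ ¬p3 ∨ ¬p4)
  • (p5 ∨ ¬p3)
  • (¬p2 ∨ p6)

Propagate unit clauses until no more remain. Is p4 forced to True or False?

(p1) stands alone — p1 = True.
In (¬p1 ∨ ¬p5), ¬p1 is now false; ¬p5 must hold, so p5 = False.
(p5 ∨ ¬p3): since p5 = False, the clause reduces to (¬p3). p3 = False.
From (p3 ∨ ¬p6) and p3 = False: p6 = False.
(p6 ∨ ¬p2) with p6 = False leaves only ¬p2, so p2 = False.
(¬p4 ∨ p2): since p2 = False, the clause reduces to (¬p4). p4 = False.

False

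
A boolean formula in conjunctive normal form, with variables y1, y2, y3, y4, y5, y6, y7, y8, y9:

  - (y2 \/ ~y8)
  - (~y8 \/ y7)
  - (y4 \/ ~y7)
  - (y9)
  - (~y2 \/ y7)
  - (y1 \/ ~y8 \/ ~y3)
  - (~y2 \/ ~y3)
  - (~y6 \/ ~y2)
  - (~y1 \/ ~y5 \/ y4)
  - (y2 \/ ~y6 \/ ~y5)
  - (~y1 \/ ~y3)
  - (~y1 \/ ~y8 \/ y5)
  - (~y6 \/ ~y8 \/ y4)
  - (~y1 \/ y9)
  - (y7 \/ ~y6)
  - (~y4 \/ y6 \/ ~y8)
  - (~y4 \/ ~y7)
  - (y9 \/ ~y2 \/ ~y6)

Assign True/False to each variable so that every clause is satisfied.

(y9) is a unit clause, so y9 = True.
y3 occurs only negated in the remaining clauses — set y3 = False.
Pure literal: y8 appears only negated; assign y8 = False.
Set y1 = False and propagate.
Try y2 = False.
The remaining clauses are satisfied by y4 = False, y5 = False, y6 = False, y7 = False.

y1 = F, y2 = F, y3 = F, y4 = F, y5 = F, y6 = F, y7 = F, y8 = F, y9 = T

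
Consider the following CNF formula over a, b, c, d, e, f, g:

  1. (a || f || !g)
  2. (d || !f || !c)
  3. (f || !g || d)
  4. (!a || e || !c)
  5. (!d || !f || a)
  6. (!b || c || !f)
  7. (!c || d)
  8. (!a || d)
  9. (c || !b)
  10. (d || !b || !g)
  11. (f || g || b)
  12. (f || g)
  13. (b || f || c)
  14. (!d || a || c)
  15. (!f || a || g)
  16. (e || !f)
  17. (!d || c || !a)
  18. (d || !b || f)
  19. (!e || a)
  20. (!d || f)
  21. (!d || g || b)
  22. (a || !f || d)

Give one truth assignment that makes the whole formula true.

Branch on a: take a = True.
  then d is forced to True.
  then c is forced to True.
  then e is forced to True.
  then f is forced to True.
The remaining clauses are satisfied by b = True, g = False.

a = True  b = True  c = True  d = True  e = True  f = True  g = False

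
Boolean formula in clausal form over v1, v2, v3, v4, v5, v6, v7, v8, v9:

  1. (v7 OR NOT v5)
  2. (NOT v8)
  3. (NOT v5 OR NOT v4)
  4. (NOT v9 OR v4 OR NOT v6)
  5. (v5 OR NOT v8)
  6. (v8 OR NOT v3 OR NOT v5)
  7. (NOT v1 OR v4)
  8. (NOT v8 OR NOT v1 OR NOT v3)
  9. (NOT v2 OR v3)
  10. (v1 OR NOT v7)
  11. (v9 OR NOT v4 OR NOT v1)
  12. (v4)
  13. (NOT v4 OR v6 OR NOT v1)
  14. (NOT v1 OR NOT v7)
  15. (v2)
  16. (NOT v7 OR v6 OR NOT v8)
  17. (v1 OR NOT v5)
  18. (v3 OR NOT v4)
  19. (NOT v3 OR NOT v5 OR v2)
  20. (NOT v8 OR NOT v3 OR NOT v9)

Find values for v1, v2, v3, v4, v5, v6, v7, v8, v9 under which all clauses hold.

Unit propagation: (NOT v8) forces v8 = False.
Unit propagation: (v4) forces v4 = True.
The clause (NOT v5) is unit: v5 must be False.
Unit propagation: (v2) forces v2 = True.
The clause (v3) is unit: v3 must be True.
v6 occurs only positively in the remaining clauses — set v6 = True.
Pure literal: v7 appears only negated; assign v7 = False.
Set v1 = True and propagate.
  then v9 is forced to True.
Every clause has at least one true literal under this assignment.

v1=T, v2=T, v3=T, v4=T, v5=F, v6=T, v7=F, v8=F, v9=T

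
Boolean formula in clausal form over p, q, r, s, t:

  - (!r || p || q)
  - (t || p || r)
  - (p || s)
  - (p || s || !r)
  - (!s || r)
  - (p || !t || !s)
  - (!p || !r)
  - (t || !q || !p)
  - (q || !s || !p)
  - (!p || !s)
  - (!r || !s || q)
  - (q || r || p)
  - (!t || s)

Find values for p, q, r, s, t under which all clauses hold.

Branch on p: take p = False.
  then s is forced to True.
  then r is forced to True.
  then q is forced to True.
  then t is forced to False.
Every clause has at least one true literal under this assignment.

p = F, q = T, r = T, s = T, t = F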